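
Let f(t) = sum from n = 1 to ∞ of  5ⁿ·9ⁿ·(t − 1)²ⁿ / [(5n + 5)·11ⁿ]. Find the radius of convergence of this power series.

R = √55/15

The ratio of consecutive coefficients is [(5n + 5)/(5(n+1) + 5)] · 5·9/11 → 45/11.
Successive powers of (t − 1) differ by 2, so the series converges when |t − 1|² · 45/11 < 1, i.e. |t − 1| < √(11/45). So R = √55/15.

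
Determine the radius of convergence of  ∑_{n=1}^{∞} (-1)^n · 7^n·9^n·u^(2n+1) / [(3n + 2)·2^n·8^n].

The ratio of consecutive coefficients is [(3n + 2)/(3(n+1) + 2)] · 7·9/(2·8) → 63/16.
Successive powers of u differ by 2, so the series converges when |u|² · 63/16 < 1, i.e. |u| < √(16/63). So R = 4√7/21.

R = 4√7/21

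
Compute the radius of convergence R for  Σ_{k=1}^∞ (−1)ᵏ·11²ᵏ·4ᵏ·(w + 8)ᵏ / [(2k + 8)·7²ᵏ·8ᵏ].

The ratio of consecutive coefficients is [(2k + 8)/(2(k+1) + 8)] · 121·4/(49·8) → 121/98.
The series converges when 121/98 · |w + 8| < 1, giving R = 98/121.

R = 98/121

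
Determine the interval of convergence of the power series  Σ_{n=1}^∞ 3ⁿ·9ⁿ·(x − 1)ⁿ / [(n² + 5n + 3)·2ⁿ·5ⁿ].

Ratio test: |a_{n+1}/a_n| = [(n² + 5n + 3)/((n+1)² + 5(n+1) + 3)] · 3·9/(2·5) → 27/10 as n → ∞.
The series converges when 27/10 · |x − 1| < 1, giving R = 10/27.
At x = 37/27: absolute convergence follows by limit comparison with Σ 1/n².
At x = 17/27: the series is dominated by a constant times Σ 1/n², which converges (p = 2 > 1).

[17/27, 37/27]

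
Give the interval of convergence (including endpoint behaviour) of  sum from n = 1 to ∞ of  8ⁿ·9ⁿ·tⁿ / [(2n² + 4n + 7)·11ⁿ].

[-11/72, 11/72]

By the ratio test, |a_{n+1}/a_n| = [(2n² + 4n + 7)/(2(n+1)² + 4(n+1) + 7)] · 8·9/11 → 72/11.
Convergence for |t| · 72/11 < 1, i.e. |t| < 11/72. So R = 11/72.
Endpoint t = 11/72: absolute convergence follows by limit comparison with Σ 1/n².
Check t = -11/72: the series is dominated by a constant times Σ 1/n², which converges (p = 2 > 1).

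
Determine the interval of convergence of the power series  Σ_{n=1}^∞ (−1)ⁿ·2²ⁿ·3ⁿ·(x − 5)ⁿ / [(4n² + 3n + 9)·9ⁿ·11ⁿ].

[-13/4, 53/4]

Apply the ratio test: |a_{n+1}| / |a_n| = [(4n² + 3n + 9)/(4(n+1)² + 3(n+1) + 9)] · 4·3/(9·11), which tends to 4/33 as n → ∞.
Hence the series converges for |x − 5| < 1/(4/33) = 33/4, so the radius of convergence is 33/4.
Endpoint x = 53/4: absolute convergence follows by limit comparison with Σ 1/n².
Check x = -13/4: absolute convergence follows by limit comparison with Σ 1/n².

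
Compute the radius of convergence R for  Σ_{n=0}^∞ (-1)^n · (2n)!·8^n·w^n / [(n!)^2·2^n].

R = 1/16

By the ratio test, |a_{n+1}/a_n| = (2n+1)·(2n+2)/(n+1)² · 8/2 → 16.
The series converges when 16 · |w| < 1, giving R = 1/16.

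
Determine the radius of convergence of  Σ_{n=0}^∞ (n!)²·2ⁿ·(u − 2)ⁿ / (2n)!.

R = 2

By the ratio test, |a_{n+1}/a_n| = (n+1)²/[(2n+1)·(2n+2)] · 2 → 1/2.
Convergence for |u − 2| · 1/2 < 1, i.e. |u − 2| < 2. So R = 2.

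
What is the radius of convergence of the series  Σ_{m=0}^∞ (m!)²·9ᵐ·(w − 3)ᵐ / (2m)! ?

Ratio test: |a_{m+1}/a_m| = (m+1)²/[(2m+1)·(2m+2)] · 9 → 9/4 as m → ∞.
Convergence for |w − 3| · 9/4 < 1, i.e. |w − 3| < 4/9. So R = 4/9.

R = 4/9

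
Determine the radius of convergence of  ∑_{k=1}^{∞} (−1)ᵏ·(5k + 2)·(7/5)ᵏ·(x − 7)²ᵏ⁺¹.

Ratio test: |a_{k+1}/a_k| = [(5(k+1) + 2)/(5k + 2)] · 7/5 → 7/5 as k → ∞.
Since the exponent of (x − 7) increases by 2 each term, convergence requires |x − 7|² < 5/7, hence R = √35/7.

R = √35/7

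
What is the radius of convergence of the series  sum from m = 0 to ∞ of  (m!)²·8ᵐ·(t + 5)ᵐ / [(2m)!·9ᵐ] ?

Apply the ratio test: |a_{m+1}| / |a_m| = (m+1)²/[(2m+1)·(2m+2)] · 8/9, which tends to 2/9 as m → ∞.
Hence the series converges for |t + 5| < 1/(2/9) = 9/2, so the radius of convergence is 9/2.

R = 9/2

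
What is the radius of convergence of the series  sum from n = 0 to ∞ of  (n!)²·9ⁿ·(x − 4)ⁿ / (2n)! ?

By the ratio test, |a_{n+1}/a_n| = (n+1)²/[(2n+1)·(2n+2)] · 9 → 9/4.
Hence the series converges for |x − 4| < 1/(9/4) = 4/9, so the radius of convergence is 4/9.

R = 4/9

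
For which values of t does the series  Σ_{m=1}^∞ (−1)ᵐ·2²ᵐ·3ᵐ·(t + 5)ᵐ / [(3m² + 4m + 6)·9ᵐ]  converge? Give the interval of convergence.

The ratio of consecutive coefficients is [(3m² + 4m + 6)/(3(m+1)² + 4(m+1) + 6)] · 4·3/9 → 4/3.
Thus R = 1/(4/3) = 3/4.
Check t = -17/4: the series is dominated by a constant times Σ 1/m², which converges (p = 2 > 1).
Endpoint t = -23/4: the series is dominated by a constant times Σ 1/m², which converges (p = 2 > 1).

[-23/4, -17/4]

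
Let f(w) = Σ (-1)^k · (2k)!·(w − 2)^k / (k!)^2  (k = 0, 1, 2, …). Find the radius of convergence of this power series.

Ratio test: |a_{k+1}/a_k| = (2k+1)·(2k+2)/(k+1)² → 4 as k → ∞.
Convergence for |w − 2| · 4 < 1, i.e. |w − 2| < 1/4. So R = 1/4.

R = 1/4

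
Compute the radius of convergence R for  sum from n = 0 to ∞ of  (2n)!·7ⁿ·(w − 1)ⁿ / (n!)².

R = 1/28

The ratio of consecutive coefficients is (2n+1)·(2n+2)/(n+1)² · 7 → 28.
Hence the series converges for |w − 1| < 1/(28) = 1/28, so the radius of convergence is 1/28.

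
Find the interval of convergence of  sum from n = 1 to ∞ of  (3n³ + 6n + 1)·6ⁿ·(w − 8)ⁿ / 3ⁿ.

The ratio of consecutive coefficients is [(3(n+1)³ + 6(n+1) + 1)/(3n³ + 6n + 1)] · 6/3 → 2.
Thus R = 1/(2) = 1/2.
Check w = 17/2: the terms have absolute value of order n³, which does not tend to 0, so the series diverges by the divergence test.
When w = 15/2, the terms do not tend to 0, so the series diverges.

(15/2, 17/2)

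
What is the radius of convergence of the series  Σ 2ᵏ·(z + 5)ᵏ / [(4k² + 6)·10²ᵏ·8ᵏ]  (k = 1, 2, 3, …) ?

By the ratio test, |a_{k+1}/a_k| = [(4k² + 6)/(4(k+1)² + 6)] · 2/(100·8) → 1/400.
The series converges when 1/400 · |z + 5| < 1, giving R = 400.

R = 400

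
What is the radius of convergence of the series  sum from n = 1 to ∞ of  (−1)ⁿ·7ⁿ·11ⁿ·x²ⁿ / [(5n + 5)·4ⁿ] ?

R = 2√77/77

The ratio of consecutive coefficients is [(5n + 5)/(5(n+1) + 5)] · 7·11/4 → 77/4.
Successive powers of x differ by 2, so the series converges when |x|² · 77/4 < 1, i.e. |x| < √(4/77). So R = 2√77/77.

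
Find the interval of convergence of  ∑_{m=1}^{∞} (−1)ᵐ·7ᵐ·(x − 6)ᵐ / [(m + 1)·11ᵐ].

Ratio test: |a_{m+1}/a_m| = [(m + 1)/((m+1) + 1)] · 7/11 → 7/11 as m → ∞.
Convergence for |x − 6| · 7/11 < 1, i.e. |x − 6| < 11/7. So R = 11/7.
Endpoint x = 53/7: the terms alternate in sign and decrease monotonically to 0 in absolute value (size ~ c/m), so the alternating series test gives convergence.
Check x = 31/7: comparison with the harmonic series Σ 1/m shows the series diverges.

(31/7, 53/7]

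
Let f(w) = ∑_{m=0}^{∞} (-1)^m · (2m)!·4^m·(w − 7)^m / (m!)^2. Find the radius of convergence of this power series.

Apply the ratio test: |a_{m+1}| / |a_m| = (2m+1)·(2m+2)/(m+1)² · 4, which tends to 16 as m → ∞.
Convergence for |w − 7| · 16 < 1, i.e. |w − 7| < 1/16. So R = 1/16.

R = 1/16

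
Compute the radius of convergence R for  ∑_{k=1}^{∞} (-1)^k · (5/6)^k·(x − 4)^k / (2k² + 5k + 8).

Apply the ratio test: |a_{k+1}| / |a_k| = [(2k² + 5k + 8)/(2(k+1)² + 5(k+1) + 8)] · 5/6, which tends to 5/6 as k → ∞.
The series converges when 5/6 · |x − 4| < 1, giving R = 6/5.

R = 6/5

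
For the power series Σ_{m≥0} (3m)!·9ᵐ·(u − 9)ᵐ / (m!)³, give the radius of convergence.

By the ratio test, |a_{m+1}/a_m| = (3m+1)·(3m+2)·(3m+3)/(m+1)³ · 9 → 243.
Thus R = 1/(243) = 1/243.

R = 1/243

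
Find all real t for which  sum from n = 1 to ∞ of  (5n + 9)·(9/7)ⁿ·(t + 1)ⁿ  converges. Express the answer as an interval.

(-16/9, -2/9)

The ratio of consecutive coefficients is [(5(n+1) + 9)/(5n + 9)] · 9/7 → 9/7.
Hence the series converges for |t + 1| < 1/(9/7) = 7/9, so the radius of convergence is 7/9.
When t = -2/9, the n-th term does not approach 0; divergence by the term test.
Endpoint t = -16/9: the n-th term does not approach 0; divergence by the term test.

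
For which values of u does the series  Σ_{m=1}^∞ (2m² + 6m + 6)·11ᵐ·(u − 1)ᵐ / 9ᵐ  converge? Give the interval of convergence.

By the ratio test, |a_{m+1}/a_m| = [(2(m+1)² + 6(m+1) + 6)/(2m² + 6m + 6)] · 11/9 → 11/9.
Convergence for |u − 1| · 11/9 < 1, i.e. |u − 1| < 9/11. So R = 9/11.
At u = 20/11: the terms do not tend to 0, so the series diverges.
At u = 2/11: the terms have absolute value of order m², which does not tend to 0, so the series diverges by the divergence test.

(2/11, 20/11)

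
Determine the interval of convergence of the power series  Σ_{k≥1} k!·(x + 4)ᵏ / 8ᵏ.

By the ratio test, |a_{k+1}/a_k| = (k+1) · 1/8 → ∞.
Since the ratio → ∞, the series diverges for every x ≠ -4, and R = 0.

{-4}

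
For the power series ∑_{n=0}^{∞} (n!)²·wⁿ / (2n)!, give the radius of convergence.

R = 4

Ratio test: |a_{n+1}/a_n| = (n+1)²/[(2n+1)·(2n+2)] → 1/4 as n → ∞.
The series converges when 1/4 · |w| < 1, giving R = 4.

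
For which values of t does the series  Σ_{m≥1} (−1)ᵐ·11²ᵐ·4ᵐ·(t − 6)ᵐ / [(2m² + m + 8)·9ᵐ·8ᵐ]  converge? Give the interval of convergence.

[708/121, 744/121]

Ratio test: |a_{m+1}/a_m| = [(2m² + m + 8)/(2(m+1)² + (m+1) + 8)] · 121·4/(9·8) → 121/18 as m → ∞.
Convergence for |t − 6| · 121/18 < 1, i.e. |t − 6| < 18/121. So R = 18/121.
Endpoint t = 744/121: the terms are on the order of 1/m², so the series converges absolutely by comparison with the p-series (p = 2 > 1).
At t = 708/121: the terms are on the order of 1/m², so the series converges absolutely by comparison with the p-series (p = 2 > 1).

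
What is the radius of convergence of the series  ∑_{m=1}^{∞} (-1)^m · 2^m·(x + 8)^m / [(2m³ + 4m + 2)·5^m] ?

R = 5/2

By the ratio test, |a_{m+1}/a_m| = [(2m³ + 4m + 2)/(2(m+1)³ + 4(m+1) + 2)] · 2/5 → 2/5.
The series converges when 2/5 · |x + 8| < 1, giving R = 5/2.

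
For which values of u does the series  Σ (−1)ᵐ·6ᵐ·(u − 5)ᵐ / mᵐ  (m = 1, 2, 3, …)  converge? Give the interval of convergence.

Root test: |a_m|^(1/m) = 6/m → 0.
The limit is 0 for every u, so R = ∞.

(−∞, ∞)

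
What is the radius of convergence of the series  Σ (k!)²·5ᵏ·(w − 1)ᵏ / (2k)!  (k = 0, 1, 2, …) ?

The ratio of consecutive coefficients is (k+1)²/[(2k+1)·(2k+2)] · 5 → 5/4.
Thus R = 1/(5/4) = 4/5.

R = 4/5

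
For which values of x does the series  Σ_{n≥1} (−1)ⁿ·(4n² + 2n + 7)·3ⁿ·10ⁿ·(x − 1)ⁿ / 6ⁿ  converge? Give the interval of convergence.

By the ratio test, |a_{n+1}/a_n| = [(4(n+1)² + 2(n+1) + 7)/(4n² + 2n + 7)] · 3·10/6 → 5.
The series converges when 5 · |x − 1| < 1, giving R = 1/5.
Endpoint x = 6/5: the terms do not tend to 0, so the series diverges.
When x = 4/5, the terms do not tend to 0, so the series diverges.

(4/5, 6/5)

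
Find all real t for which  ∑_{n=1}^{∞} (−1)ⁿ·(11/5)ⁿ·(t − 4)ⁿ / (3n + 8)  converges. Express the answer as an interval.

(39/11, 49/11]

Apply the ratio test: |a_{n+1}| / |a_n| = [(3n + 8)/(3(n+1) + 8)] · 11/5, which tends to 11/5 as n → ∞.
Convergence for |t − 4| · 11/5 < 1, i.e. |t − 4| < 5/11. So R = 5/11.
Endpoint t = 49/11: convergence follows from the alternating series test (terms decrease monotonically to 0).
Endpoint t = 39/11: the terms are asymptotic to a nonzero constant times 1/n, so the series diverges by limit comparison with Σ 1/n.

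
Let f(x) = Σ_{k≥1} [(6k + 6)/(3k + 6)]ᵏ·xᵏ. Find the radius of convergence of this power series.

R = 1/2

Root test: |a_k|^(1/k) = (6k + 6)/(3k + 6) → 2.
Hence the series converges for |x| < 1/(2) = 1/2, so the radius of convergence is 1/2.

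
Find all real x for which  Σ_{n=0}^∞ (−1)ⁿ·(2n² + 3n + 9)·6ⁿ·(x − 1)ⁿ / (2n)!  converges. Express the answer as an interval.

(−∞, ∞)

Apply the ratio test: |a_{n+1}| / |a_n| = (2(n+1)² + 3(n+1) + 9)/(2n² + 3n + 9) · 6 · 1/[(2n+1)·(2n+2)], which tends to 0 as n → ∞.
The ratio tends to 0 regardless of x, hence R = ∞.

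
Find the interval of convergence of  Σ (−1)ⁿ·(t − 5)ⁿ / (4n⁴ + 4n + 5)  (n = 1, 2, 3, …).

[4, 6]

Ratio test: |a_{n+1}/a_n| = (4n⁴ + 4n + 5)/(4(n+1)⁴ + 4(n+1) + 5) → 1 as n → ∞.
Hence R = 1.
At t = 6: the series is dominated by a constant times Σ 1/n⁴, which converges (p = 4 > 1).
When t = 4, the terms are on the order of 1/n⁴, so the series converges absolutely by comparison with the p-series (p = 4 > 1).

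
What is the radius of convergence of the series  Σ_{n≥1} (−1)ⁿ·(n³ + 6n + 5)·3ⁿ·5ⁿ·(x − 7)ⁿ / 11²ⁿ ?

The ratio of consecutive coefficients is [((n+1)³ + 6(n+1) + 5)/(n³ + 6n + 5)] · 3·5/121 → 15/121.
The series converges when 15/121 · |x − 7| < 1, giving R = 121/15.

R = 121/15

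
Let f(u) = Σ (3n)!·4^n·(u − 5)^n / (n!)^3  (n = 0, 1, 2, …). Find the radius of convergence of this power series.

R = 1/108

Apply the ratio test: |a_{n+1}| / |a_n| = (3n+1)·(3n+2)·(3n+3)/(n+1)³ · 4, which tends to 108 as n → ∞.
The series converges when 108 · |u − 5| < 1, giving R = 1/108.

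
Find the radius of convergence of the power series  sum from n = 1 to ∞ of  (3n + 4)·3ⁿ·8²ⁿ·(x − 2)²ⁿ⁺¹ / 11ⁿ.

R = √33/24

Apply the ratio test: |a_{n+1}| / |a_n| = [(3(n+1) + 4)/(3n + 4)] · 3·64/11, which tends to 192/11 as n → ∞.
Writing y = (x − 2)², the series in y has radius 11/192, so |x − 2| < √(11/192) and R = √33/24.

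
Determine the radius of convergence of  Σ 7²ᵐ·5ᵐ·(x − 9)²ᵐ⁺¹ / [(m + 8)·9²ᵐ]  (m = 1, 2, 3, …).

R = 9√5/35

Ratio test: |a_{m+1}/a_m| = [(m + 8)/((m+1) + 8)] · 49·5/81 → 245/81 as m → ∞.
Since the exponent of (x − 9) increases by 2 each term, convergence requires |x − 9|² < 81/245, hence R = 9√5/35.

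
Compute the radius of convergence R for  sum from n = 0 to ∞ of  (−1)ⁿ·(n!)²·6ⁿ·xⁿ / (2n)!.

R = 2/3

Ratio test: |a_{n+1}/a_n| = (n+1)²/[(2n+1)·(2n+2)] · 6 → 3/2 as n → ∞.
Thus R = 1/(3/2) = 2/3.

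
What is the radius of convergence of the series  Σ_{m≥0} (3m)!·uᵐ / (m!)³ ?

The ratio of consecutive coefficients is (3m+1)·(3m+2)·(3m+3)/(m+1)³ → 27.
The series converges when 27 · |u| < 1, giving R = 1/27.

R = 1/27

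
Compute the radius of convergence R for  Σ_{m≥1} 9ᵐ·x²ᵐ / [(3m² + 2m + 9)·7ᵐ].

Apply the ratio test: |a_{m+1}| / |a_m| = [(3m² + 2m + 9)/(3(m+1)² + 2(m+1) + 9)] · 9/7, which tends to 9/7 as m → ∞.
Since the exponent of x increases by 2 each term, convergence requires |x|² < 7/9, hence R = √7/3.

R = √7/3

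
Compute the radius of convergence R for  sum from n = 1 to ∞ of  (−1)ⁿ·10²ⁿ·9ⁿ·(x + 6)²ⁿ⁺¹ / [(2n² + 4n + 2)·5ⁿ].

R = √5/30

Ratio test: |a_{n+1}/a_n| = [(2n² + 4n + 2)/(2(n+1)² + 4(n+1) + 2)] · 100·9/5 → 180 as n → ∞.
Writing y = (x + 6)², the series in y has radius 1/180, so |x + 6| < √(1/180) and R = √5/30.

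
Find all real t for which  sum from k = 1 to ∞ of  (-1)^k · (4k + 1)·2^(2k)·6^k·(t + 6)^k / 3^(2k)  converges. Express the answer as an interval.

By the ratio test, |a_{k+1}/a_k| = [(4(k+1) + 1)/(4k + 1)] · 4·6/9 → 8/3.
The series converges when 8/3 · |t + 6| < 1, giving R = 3/8.
Check t = -45/8: the k-th term does not approach 0; divergence by the term test.
At t = -51/8: the k-th term does not approach 0; divergence by the term test.

(-51/8, -45/8)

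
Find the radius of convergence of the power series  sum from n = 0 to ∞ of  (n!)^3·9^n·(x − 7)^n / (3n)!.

Apply the ratio test: |a_{n+1}| / |a_n| = (n+1)³/[(3n+1)·(3n+2)·(3n+3)] · 9, which tends to 1/3 as n → ∞.
Convergence for |x − 7| · 1/3 < 1, i.e. |x − 7| < 3. So R = 3.

R = 3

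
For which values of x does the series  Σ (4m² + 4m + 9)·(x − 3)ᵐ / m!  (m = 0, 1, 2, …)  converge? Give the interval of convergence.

Ratio test: |a_{m+1}/a_m| = (4(m+1)² + 4(m+1) + 9)/(4m² + 4m + 9) · 1/(m+1) → 0 as m → ∞.
The limit is 0, so the series converges for all x; R = ∞.

(−∞, ∞)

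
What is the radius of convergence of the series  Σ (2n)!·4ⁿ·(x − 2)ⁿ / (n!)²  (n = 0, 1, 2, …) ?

R = 1/16

Ratio test: |a_{n+1}/a_n| = (2n+1)·(2n+2)/(n+1)² · 4 → 16 as n → ∞.
Convergence for |x − 2| · 16 < 1, i.e. |x − 2| < 1/16. So R = 1/16.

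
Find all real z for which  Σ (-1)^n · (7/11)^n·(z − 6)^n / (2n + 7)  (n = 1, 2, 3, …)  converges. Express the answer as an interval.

Apply the ratio test: |a_{n+1}| / |a_n| = [(2n + 7)/(2(n+1) + 7)] · 7/11, which tends to 7/11 as n → ∞.
Hence the series converges for |z − 6| < 1/(7/11) = 11/7, so the radius of convergence is 11/7.
At z = 53/7: the terms alternate in sign and decrease monotonically to 0 in absolute value (size ~ c/n), so the alternating series test gives convergence.
When z = 31/7, comparison with the harmonic series Σ 1/n shows the series diverges.

(31/7, 53/7]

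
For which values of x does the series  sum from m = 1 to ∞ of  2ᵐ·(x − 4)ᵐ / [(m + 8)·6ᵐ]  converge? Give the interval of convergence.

Apply the ratio test: |a_{m+1}| / |a_m| = [(m + 8)/((m+1) + 8)] · 2/6, which tends to 1/3 as m → ∞.
Convergence for |x − 4| · 1/3 < 1, i.e. |x − 4| < 3. So R = 3.
Endpoint x = 7: comparison with the harmonic series Σ 1/m shows the series diverges.
Check x = 1: convergence follows from the alternating series test (terms decrease monotonically to 0).

[1, 7)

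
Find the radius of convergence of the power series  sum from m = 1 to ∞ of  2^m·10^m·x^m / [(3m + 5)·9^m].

R = 9/20

Ratio test: |a_{m+1}/a_m| = [(3m + 5)/(3(m+1) + 5)] · 2·10/9 → 20/9 as m → ∞.
The series converges when 20/9 · |x| < 1, giving R = 9/20.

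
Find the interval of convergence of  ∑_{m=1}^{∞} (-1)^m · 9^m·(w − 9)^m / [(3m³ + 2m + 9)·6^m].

[25/3, 29/3]

Apply the ratio test: |a_{m+1}| / |a_m| = [(3m³ + 2m + 9)/(3(m+1)³ + 2(m+1) + 9)] · 9/6, which tends to 3/2 as m → ∞.
Hence the series converges for |w − 9| < 1/(3/2) = 2/3, so the radius of convergence is 2/3.
At w = 29/3: the terms are on the order of 1/m³, so the series converges absolutely by comparison with the p-series (p = 3 > 1).
Check w = 25/3: the terms are on the order of 1/m³, so the series converges absolutely by comparison with the p-series (p = 3 > 1).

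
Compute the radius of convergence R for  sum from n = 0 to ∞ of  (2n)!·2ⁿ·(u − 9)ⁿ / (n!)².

By the ratio test, |a_{n+1}/a_n| = (2n+1)·(2n+2)/(n+1)² · 2 → 8.
Thus R = 1/(8) = 1/8.

R = 1/8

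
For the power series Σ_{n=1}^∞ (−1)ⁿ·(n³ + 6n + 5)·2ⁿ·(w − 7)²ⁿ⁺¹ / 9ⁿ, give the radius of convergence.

Ratio test: |a_{n+1}/a_n| = [((n+1)³ + 6(n+1) + 5)/(n³ + 6n + 5)] · 2/9 → 2/9 as n → ∞.
Successive powers of (w − 7) differ by 2, so the series converges when |w − 7|² · 2/9 < 1, i.e. |w − 7| < √(9/2). So R = 3√2/2.

R = 3√2/2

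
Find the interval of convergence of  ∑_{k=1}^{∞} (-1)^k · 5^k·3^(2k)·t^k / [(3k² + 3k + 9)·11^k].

[-11/45, 11/45]

By the ratio test, |a_{k+1}/a_k| = [(3k² + 3k + 9)/(3(k+1)² + 3(k+1) + 9)] · 5·9/11 → 45/11.
Hence the series converges for |t| < 1/(45/11) = 11/45, so the radius of convergence is 11/45.
At t = 11/45: absolute convergence follows by limit comparison with Σ 1/k².
Endpoint t = -11/45: the series is dominated by a constant times Σ 1/k², which converges (p = 2 > 1).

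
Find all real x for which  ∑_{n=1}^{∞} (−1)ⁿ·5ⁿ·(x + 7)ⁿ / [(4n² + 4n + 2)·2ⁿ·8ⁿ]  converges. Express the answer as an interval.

The ratio of consecutive coefficients is [(4n² + 4n + 2)/(4(n+1)² + 4(n+1) + 2)] · 5/(2·8) → 5/16.
Thus R = 1/(5/16) = 16/5.
Endpoint x = -19/5: the terms are on the order of 1/n², so the series converges absolutely by comparison with the p-series (p = 2 > 1).
Check x = -51/5: the series is dominated by a constant times Σ 1/n², which converges (p = 2 > 1).

[-51/5, -19/5]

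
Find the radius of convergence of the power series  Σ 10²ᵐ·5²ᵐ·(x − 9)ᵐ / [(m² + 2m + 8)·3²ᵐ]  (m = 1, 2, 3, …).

By the ratio test, |a_{m+1}/a_m| = [(m² + 2m + 8)/((m+1)² + 2(m+1) + 8)] · 100·25/9 → 2500/9.
Thus R = 1/(2500/9) = 9/2500.

R = 9/2500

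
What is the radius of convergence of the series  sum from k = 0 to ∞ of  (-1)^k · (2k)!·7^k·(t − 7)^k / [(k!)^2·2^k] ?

Apply the ratio test: |a_{k+1}| / |a_k| = (2k+1)·(2k+2)/(k+1)² · 7/2, which tends to 14 as k → ∞.
Convergence for |t − 7| · 14 < 1, i.e. |t − 7| < 1/14. So R = 1/14.

R = 1/14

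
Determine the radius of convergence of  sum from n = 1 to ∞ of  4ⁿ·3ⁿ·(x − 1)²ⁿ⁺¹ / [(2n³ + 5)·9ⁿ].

The ratio of consecutive coefficients is [(2n³ + 5)/(2(n+1)³ + 5)] · 4·3/9 → 4/3.
Successive powers of (x − 1) differ by 2, so the series converges when |x − 1|² · 4/3 < 1, i.e. |x − 1| < √(3/4). So R = √3/2.

R = √3/2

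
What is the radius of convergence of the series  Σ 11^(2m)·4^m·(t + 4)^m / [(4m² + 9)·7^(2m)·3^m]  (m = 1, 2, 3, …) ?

By the ratio test, |a_{m+1}/a_m| = [(4m² + 9)/(4(m+1)² + 9)] · 121·4/(49·3) → 484/147.
The series converges when 484/147 · |t + 4| < 1, giving R = 147/484.

R = 147/484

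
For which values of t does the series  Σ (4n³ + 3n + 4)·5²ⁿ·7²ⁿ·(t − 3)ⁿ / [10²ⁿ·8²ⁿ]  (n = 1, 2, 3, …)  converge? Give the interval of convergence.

By the ratio test, |a_{n+1}/a_n| = [(4(n+1)³ + 3(n+1) + 4)/(4n³ + 3n + 4)] · 25·49/(100·64) → 49/256.
Thus R = 1/(49/256) = 256/49.
When t = 403/49, the terms have absolute value of order n³, which does not tend to 0, so the series diverges by the divergence test.
Check t = -109/49: the terms do not tend to 0, so the series diverges.

(-109/49, 403/49)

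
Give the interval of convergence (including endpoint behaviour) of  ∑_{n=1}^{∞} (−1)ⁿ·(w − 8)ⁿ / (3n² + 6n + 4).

[7, 9]

By the ratio test, |a_{n+1}/a_n| = (3n² + 6n + 4)/(3(n+1)² + 6(n+1) + 4) → 1.
Convergence for |w − 8| < 1, so R = 1.
When w = 9, the terms are on the order of 1/n², so the series converges absolutely by comparison with the p-series (p = 2 > 1).
Check w = 7: the terms are on the order of 1/n², so the series converges absolutely by comparison with the p-series (p = 2 > 1).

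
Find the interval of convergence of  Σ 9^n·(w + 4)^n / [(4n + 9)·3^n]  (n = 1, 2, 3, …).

Apply the ratio test: |a_{n+1}| / |a_n| = [(4n + 9)/(4(n+1) + 9)] · 9/3, which tends to 3 as n → ∞.
Thus R = 1/(3) = 1/3.
Endpoint w = -11/3: the terms behave like c/n; limit comparison with the harmonic series gives divergence.
Endpoint w = -13/3: convergence follows from the alternating series test (terms decrease monotonically to 0).

[-13/3, -11/3)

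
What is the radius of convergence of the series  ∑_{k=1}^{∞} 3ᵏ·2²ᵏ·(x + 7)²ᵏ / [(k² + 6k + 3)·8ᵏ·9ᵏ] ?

By the ratio test, |a_{k+1}/a_k| = [(k² + 6k + 3)/((k+1)² + 6(k+1) + 3)] · 3·4/(8·9) → 1/6.
Successive powers of (x + 7) differ by 2, so the series converges when |x + 7|² · 1/6 < 1, i.e. |x + 7| < √(6). So R = √6.

R = √6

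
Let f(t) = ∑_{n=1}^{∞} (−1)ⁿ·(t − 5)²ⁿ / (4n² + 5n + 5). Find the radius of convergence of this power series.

By the ratio test, |a_{n+1}/a_n| = (4n² + 5n + 5)/(4(n+1)² + 5(n+1) + 5) → 1.
Since the exponent of (t − 5) increases by 2 each term, convergence requires |t − 5|² < 1, hence R = 1.

R = 1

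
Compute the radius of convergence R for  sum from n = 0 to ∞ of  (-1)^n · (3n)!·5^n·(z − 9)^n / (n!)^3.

Ratio test: |a_{n+1}/a_n| = (3n+1)·(3n+2)·(3n+3)/(n+1)³ · 5 → 135 as n → ∞.
The series converges when 135 · |z − 9| < 1, giving R = 1/135.

R = 1/135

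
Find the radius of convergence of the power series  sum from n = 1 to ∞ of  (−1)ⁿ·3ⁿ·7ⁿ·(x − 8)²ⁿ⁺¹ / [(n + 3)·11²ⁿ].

R = 11√21/21

Ratio test: |a_{n+1}/a_n| = [(n + 3)/((n+1) + 3)] · 3·7/121 → 21/121 as n → ∞.
Since the exponent of (x − 8) increases by 2 each term, convergence requires |x − 8|² < 121/21, hence R = 11√21/21.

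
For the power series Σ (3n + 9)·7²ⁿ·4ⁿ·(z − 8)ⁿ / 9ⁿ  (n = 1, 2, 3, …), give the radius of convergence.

R = 9/196

By the ratio test, |a_{n+1}/a_n| = [(3(n+1) + 9)/(3n + 9)] · 49·4/9 → 196/9.
The series converges when 196/9 · |z − 8| < 1, giving R = 9/196.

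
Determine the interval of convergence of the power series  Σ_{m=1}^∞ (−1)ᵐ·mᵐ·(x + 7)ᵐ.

By the Cauchy root test, |a_m|^(1/m) = m → ∞.
Since the m-th root of |a_m| is unbounded, the series converges only at x = -7; R = 0.

{-7}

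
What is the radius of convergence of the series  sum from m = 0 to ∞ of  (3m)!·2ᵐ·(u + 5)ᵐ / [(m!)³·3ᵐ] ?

The ratio of consecutive coefficients is (3m+1)·(3m+2)·(3m+3)/(m+1)³ · 2/3 → 18.
The series converges when 18 · |u + 5| < 1, giving R = 1/18.

R = 1/18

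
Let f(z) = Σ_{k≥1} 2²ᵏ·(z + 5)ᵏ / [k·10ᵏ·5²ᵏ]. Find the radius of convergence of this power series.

Apply the ratio test: |a_{k+1}| / |a_k| = [k/(k+1)] · 4/(10·25), which tends to 2/125 as k → ∞.
Hence the series converges for |z + 5| < 1/(2/125) = 125/2, so the radius of convergence is 125/2.

R = 125/2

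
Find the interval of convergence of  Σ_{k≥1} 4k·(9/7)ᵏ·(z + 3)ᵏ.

(-34/9, -20/9)

Ratio test: |a_{k+1}/a_k| = [4(k+1)/4k] · 9/7 → 9/7 as k → ∞.
Thus R = 1/(9/7) = 7/9.
At z = -20/9: the terms do not tend to 0, so the series diverges.
Endpoint z = -34/9: the terms have absolute value of order k, which does not tend to 0, so the series diverges by the divergence test.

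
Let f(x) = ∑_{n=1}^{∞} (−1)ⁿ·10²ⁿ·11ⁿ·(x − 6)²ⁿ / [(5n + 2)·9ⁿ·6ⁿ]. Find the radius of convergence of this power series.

The ratio of consecutive coefficients is [(5n + 2)/(5(n+1) + 2)] · 100·11/(9·6) → 550/27.
Since the exponent of (x − 6) increases by 2 each term, convergence requires |x − 6|² < 27/550, hence R = 3√66/110.

R = 3√66/110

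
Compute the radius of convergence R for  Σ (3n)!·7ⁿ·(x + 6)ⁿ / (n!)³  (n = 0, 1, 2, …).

The ratio of consecutive coefficients is (3n+1)·(3n+2)·(3n+3)/(n+1)³ · 7 → 189.
The series converges when 189 · |x + 6| < 1, giving R = 1/189.

R = 1/189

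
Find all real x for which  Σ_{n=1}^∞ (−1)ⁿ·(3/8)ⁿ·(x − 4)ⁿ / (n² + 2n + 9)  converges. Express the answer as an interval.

[4/3, 20/3]

Ratio test: |a_{n+1}/a_n| = [(n² + 2n + 9)/((n+1)² + 2(n+1) + 9)] · 3/8 → 3/8 as n → ∞.
Thus R = 1/(3/8) = 8/3.
At x = 20/3: the series is dominated by a constant times Σ 1/n², which converges (p = 2 > 1).
Check x = 4/3: absolute convergence follows by limit comparison with Σ 1/n².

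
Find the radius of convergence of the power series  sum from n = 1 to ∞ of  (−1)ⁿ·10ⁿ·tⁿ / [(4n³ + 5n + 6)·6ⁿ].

By the ratio test, |a_{n+1}/a_n| = [(4n³ + 5n + 6)/(4(n+1)³ + 5(n+1) + 6)] · 10/6 → 5/3.
Hence the series converges for |t| < 1/(5/3) = 3/5, so the radius of convergence is 3/5.

R = 3/5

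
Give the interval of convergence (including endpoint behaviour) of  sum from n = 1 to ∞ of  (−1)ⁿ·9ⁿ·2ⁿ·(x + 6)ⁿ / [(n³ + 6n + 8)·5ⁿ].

[-113/18, -103/18]

Ratio test: |a_{n+1}/a_n| = [(n³ + 6n + 8)/((n+1)³ + 6(n+1) + 8)] · 9·2/5 → 18/5 as n → ∞.
The series converges when 18/5 · |x + 6| < 1, giving R = 5/18.
Endpoint x = -103/18: absolute convergence follows by limit comparison with Σ 1/n³.
At x = -113/18: absolute convergence follows by limit comparison with Σ 1/n³.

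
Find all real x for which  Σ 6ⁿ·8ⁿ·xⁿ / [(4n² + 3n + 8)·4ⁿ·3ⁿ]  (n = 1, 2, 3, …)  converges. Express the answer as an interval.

Ratio test: |a_{n+1}/a_n| = [(4n² + 3n + 8)/(4(n+1)² + 3(n+1) + 8)] · 6·8/(4·3) → 4 as n → ∞.
Convergence for |x| · 4 < 1, i.e. |x| < 1/4. So R = 1/4.
Endpoint x = 1/4: absolute convergence follows by limit comparison with Σ 1/n².
At x = -1/4: the series is dominated by a constant times Σ 1/n², which converges (p = 2 > 1).

[-1/4, 1/4]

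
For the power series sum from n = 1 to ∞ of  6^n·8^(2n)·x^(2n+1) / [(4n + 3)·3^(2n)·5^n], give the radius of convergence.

Apply the ratio test: |a_{n+1}| / |a_n| = [(4n + 3)/(4(n+1) + 3)] · 6·64/(9·5), which tends to 128/15 as n → ∞.
Successive powers of x differ by 2, so the series converges when |x|² · 128/15 < 1, i.e. |x| < √(15/128). So R = √30/16.

R = √30/16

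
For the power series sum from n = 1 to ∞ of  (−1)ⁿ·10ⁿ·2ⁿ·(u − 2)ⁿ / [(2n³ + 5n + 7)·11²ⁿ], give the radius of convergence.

R = 121/20

Apply the ratio test: |a_{n+1}| / |a_n| = [(2n³ + 5n + 7)/(2(n+1)³ + 5(n+1) + 7)] · 10·2/121, which tends to 20/121 as n → ∞.
Thus R = 1/(20/121) = 121/20.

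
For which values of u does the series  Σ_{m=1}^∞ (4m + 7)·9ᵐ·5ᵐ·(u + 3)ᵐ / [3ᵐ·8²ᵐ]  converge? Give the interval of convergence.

(-109/15, 19/15)

By the ratio test, |a_{m+1}/a_m| = [(4(m+1) + 7)/(4m + 7)] · 9·5/(3·64) → 15/64.
Thus R = 1/(15/64) = 64/15.
Endpoint u = 19/15: the terms do not tend to 0, so the series diverges.
At u = -109/15: the m-th term does not approach 0; divergence by the term test.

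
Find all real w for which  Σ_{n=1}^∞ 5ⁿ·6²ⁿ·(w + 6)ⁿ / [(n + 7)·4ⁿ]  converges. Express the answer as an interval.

[-271/45, -269/45)

By the ratio test, |a_{n+1}/a_n| = [(n + 7)/((n+1) + 7)] · 5·36/4 → 45.
Thus R = 1/(45) = 1/45.
When w = -269/45, the terms behave like c/n; limit comparison with the harmonic series gives divergence.
When w = -271/45, an alternating series whose terms decrease to 0 in absolute value, so it converges by the Leibniz criterion.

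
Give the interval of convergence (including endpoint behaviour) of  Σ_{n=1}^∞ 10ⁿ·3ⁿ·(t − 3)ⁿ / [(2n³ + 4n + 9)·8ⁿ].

[41/15, 49/15]

The ratio of consecutive coefficients is [(2n³ + 4n + 9)/(2(n+1)³ + 4(n+1) + 9)] · 10·3/8 → 15/4.
Convergence for |t − 3| · 15/4 < 1, i.e. |t − 3| < 4/15. So R = 4/15.
When t = 49/15, the terms are on the order of 1/n³, so the series converges absolutely by comparison with the p-series (p = 3 > 1).
When t = 41/15, absolute convergence follows by limit comparison with Σ 1/n³.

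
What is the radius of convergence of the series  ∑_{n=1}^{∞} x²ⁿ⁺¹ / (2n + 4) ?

The ratio of consecutive coefficients is (2n + 4)/(2(n+1) + 4) → 1.
Since the exponent of x increases by 2 each term, convergence requires |x|² < 1, hence R = 1.

R = 1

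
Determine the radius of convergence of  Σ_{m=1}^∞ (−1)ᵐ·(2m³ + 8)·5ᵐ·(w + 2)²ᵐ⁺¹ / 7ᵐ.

By the ratio test, |a_{m+1}/a_m| = [(2(m+1)³ + 8)/(2m³ + 8)] · 5/7 → 5/7.
Writing y = (w + 2)², the series in y has radius 7/5, so |w + 2| < √(7/5) and R = √35/5.

R = √35/5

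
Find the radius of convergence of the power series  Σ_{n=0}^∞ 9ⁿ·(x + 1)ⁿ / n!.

By the ratio test, |a_{n+1}/a_n| = 9 · 1/(n+1) → 0.
Since the limit is 0 < 1 for every x, the series converges on all of ℝ and R = ∞.

R = ∞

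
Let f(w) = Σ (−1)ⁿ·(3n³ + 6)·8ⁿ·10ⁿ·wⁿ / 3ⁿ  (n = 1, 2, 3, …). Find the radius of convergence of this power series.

R = 3/80

The ratio of consecutive coefficients is [(3(n+1)³ + 6)/(3n³ + 6)] · 8·10/3 → 80/3.
Thus R = 1/(80/3) = 3/80.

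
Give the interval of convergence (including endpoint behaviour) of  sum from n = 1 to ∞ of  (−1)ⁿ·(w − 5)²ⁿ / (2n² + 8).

The ratio of consecutive coefficients is (2n² + 8)/(2(n+1)² + 8) → 1.
Successive powers of (w − 5) differ by 2, so the series converges when |w − 5|² · 1 < 1, i.e. |w − 5| < √(1) = 1. So R = 1.
At w = 6: the terms are on the order of 1/n², so the series converges absolutely by comparison with the p-series (p = 2 > 1).
Endpoint w = 4: the series is dominated by a constant times Σ 1/n², which converges (p = 2 > 1).

[4, 6]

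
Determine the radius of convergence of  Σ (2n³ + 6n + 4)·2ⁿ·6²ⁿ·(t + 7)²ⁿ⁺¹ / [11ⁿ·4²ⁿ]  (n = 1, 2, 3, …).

The ratio of consecutive coefficients is [(2(n+1)³ + 6(n+1) + 4)/(2n³ + 6n + 4)] · 2·36/(11·16) → 9/22.
Since the exponent of (t + 7) increases by 2 each term, convergence requires |t + 7|² < 22/9, hence R = √22/3.

R = √22/3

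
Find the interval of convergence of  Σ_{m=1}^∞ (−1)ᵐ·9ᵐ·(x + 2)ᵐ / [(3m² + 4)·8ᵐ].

By the ratio test, |a_{m+1}/a_m| = [(3m² + 4)/(3(m+1)² + 4)] · 9/8 → 9/8.
Thus R = 1/(9/8) = 8/9.
Check x = -10/9: the series is dominated by a constant times Σ 1/m², which converges (p = 2 > 1).
Endpoint x = -26/9: absolute convergence follows by limit comparison with Σ 1/m².

[-26/9, -10/9]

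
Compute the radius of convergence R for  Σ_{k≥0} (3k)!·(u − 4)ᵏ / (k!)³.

R = 1/27

Apply the ratio test: |a_{k+1}| / |a_k| = (3k+1)·(3k+2)·(3k+3)/(k+1)³, which tends to 27 as k → ∞.
The series converges when 27 · |u − 4| < 1, giving R = 1/27.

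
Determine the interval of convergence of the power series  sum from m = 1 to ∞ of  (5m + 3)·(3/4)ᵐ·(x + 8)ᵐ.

By the ratio test, |a_{m+1}/a_m| = [(5(m+1) + 3)/(5m + 3)] · 3/4 → 3/4.
Convergence for |x + 8| · 3/4 < 1, i.e. |x + 8| < 4/3. So R = 4/3.
Endpoint x = -20/3: the terms have absolute value of order m, which does not tend to 0, so the series diverges by the divergence test.
When x = -28/3, the terms do not tend to 0, so the series diverges.

(-28/3, -20/3)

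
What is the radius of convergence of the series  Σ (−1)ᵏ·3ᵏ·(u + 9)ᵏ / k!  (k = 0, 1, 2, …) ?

By the ratio test, |a_{k+1}/a_k| = 3 · 1/(k+1) → 0.
The limit is 0, so the series converges for all u; R = ∞.

R = ∞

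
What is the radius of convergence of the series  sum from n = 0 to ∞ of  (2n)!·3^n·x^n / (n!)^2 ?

R = 1/12

By the ratio test, |a_{n+1}/a_n| = (2n+1)·(2n+2)/(n+1)² · 3 → 12.
Hence the series converges for |x| < 1/(12) = 1/12, so the radius of convergence is 1/12.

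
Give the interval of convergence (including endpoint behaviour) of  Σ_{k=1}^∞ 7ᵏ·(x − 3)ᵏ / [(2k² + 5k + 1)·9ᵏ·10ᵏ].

[-69/7, 111/7]

The ratio of consecutive coefficients is [(2k² + 5k + 1)/(2(k+1)² + 5(k+1) + 1)] · 7/(9·10) → 7/90.
Thus R = 1/(7/90) = 90/7.
Endpoint x = 111/7: the terms are on the order of 1/k², so the series converges absolutely by comparison with the p-series (p = 2 > 1).
At x = -69/7: the series is dominated by a constant times Σ 1/k², which converges (p = 2 > 1).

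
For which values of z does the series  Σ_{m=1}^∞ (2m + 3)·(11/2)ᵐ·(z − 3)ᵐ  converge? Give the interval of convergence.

(31/11, 35/11)

By the ratio test, |a_{m+1}/a_m| = [(2(m+1) + 3)/(2m + 3)] · 11/2 → 11/2.
Thus R = 1/(11/2) = 2/11.
Check z = 35/11: the m-th term does not approach 0; divergence by the term test.
When z = 31/11, the terms do not tend to 0, so the series diverges.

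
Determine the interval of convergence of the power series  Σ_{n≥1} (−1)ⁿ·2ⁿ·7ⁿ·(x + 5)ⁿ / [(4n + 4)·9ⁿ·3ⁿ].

By the ratio test, |a_{n+1}/a_n| = [(4n + 4)/(4(n+1) + 4)] · 2·7/(9·3) → 14/27.
The series converges when 14/27 · |x + 5| < 1, giving R = 27/14.
When x = -43/14, the terms alternate in sign and decrease monotonically to 0 in absolute value (size ~ c/n), so the alternating series test gives convergence.
When x = -97/14, the terms behave like c/n; limit comparison with the harmonic series gives divergence.

(-97/14, -43/14]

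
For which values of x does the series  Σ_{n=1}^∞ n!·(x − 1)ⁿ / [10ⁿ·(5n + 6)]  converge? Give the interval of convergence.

By the ratio test, |a_{n+1}/a_n| = (n+1) · 1/10 · (5n + 6)/(5(n+1) + 6) → ∞.
Since the ratio → ∞, the series diverges for every x ≠ 1, and R = 0.

{1}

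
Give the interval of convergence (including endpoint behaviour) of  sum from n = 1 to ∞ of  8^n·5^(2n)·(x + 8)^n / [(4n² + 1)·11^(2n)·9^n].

[-2689/200, -511/200]

By the ratio test, |a_{n+1}/a_n| = [(4n² + 1)/(4(n+1)² + 1)] · 8·25/(121·9) → 200/1089.
The series converges when 200/1089 · |x + 8| < 1, giving R = 1089/200.
When x = -511/200, the terms are on the order of 1/n², so the series converges absolutely by comparison with the p-series (p = 2 > 1).
Endpoint x = -2689/200: the terms are on the order of 1/n², so the series converges absolutely by comparison with the p-series (p = 2 > 1).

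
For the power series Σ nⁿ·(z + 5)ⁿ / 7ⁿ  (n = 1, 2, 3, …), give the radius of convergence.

Root test: |a_n|^(1/n) = n/7 → ∞.
Since the n-th root of |a_n| is unbounded, the series converges only at z = -5; R = 0.

R = 0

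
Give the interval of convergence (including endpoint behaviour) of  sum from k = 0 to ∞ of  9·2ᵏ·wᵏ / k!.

By the ratio test, |a_{k+1}/a_k| = 9/9 · 2 · 1/(k+1) → 0.
The ratio tends to 0 regardless of w, hence R = ∞.

(−∞, ∞)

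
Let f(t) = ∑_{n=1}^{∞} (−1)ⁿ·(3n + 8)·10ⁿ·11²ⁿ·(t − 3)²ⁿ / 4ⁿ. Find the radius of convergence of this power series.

R = √10/55

By the ratio test, |a_{n+1}/a_n| = [(3(n+1) + 8)/(3n + 8)] · 10·121/4 → 605/2.
Writing y = (t − 3)², the series in y has radius 2/605, so |t − 3| < √(2/605) and R = √10/55.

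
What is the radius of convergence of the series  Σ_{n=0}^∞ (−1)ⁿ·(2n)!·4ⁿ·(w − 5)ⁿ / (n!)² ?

R = 1/16

The ratio of consecutive coefficients is (2n+1)·(2n+2)/(n+1)² · 4 → 16.
The series converges when 16 · |w − 5| < 1, giving R = 1/16.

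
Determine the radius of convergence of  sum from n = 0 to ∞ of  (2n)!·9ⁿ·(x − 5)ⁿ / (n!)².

R = 1/36

By the ratio test, |a_{n+1}/a_n| = (2n+1)·(2n+2)/(n+1)² · 9 → 36.
The series converges when 36 · |x − 5| < 1, giving R = 1/36.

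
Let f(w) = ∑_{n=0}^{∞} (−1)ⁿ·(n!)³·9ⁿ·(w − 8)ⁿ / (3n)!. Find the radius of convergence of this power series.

R = 3

Apply the ratio test: |a_{n+1}| / |a_n| = (n+1)³/[(3n+1)·(3n+2)·(3n+3)] · 9, which tends to 1/3 as n → ∞.
Thus R = 1/(1/3) = 3.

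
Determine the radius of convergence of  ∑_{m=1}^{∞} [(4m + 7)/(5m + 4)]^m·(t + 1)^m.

Applying the root test, |a_m|^(1/m) = (4m + 7)/(5m + 4) → 4/5.
Hence the series converges for |t + 1| < 1/(4/5) = 5/4, so the radius of convergence is 5/4.

R = 5/4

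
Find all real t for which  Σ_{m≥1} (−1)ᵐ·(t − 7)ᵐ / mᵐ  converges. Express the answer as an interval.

(−∞, ∞)

By the Cauchy root test, |a_m|^(1/m) = 1/m → 0.
The limit is 0 for every t, so R = ∞.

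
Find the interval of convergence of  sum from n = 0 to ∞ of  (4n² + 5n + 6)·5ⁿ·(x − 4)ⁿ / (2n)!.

(−∞, ∞)

Ratio test: |a_{n+1}/a_n| = (4(n+1)² + 5(n+1) + 6)/(4n² + 5n + 6) · 5 · 1/[(2n+1)·(2n+2)] → 0 as n → ∞.
Since the limit is 0 < 1 for every x, the series converges on all of ℝ and R = ∞.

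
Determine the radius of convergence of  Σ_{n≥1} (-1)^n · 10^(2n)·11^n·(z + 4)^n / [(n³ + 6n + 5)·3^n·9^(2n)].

Apply the ratio test: |a_{n+1}| / |a_n| = [(n³ + 6n + 5)/((n+1)³ + 6(n+1) + 5)] · 100·11/(3·81), which tends to 1100/243 as n → ∞.
Hence the series converges for |z + 4| < 1/(1100/243) = 243/1100, so the radius of convergence is 243/1100.

R = 243/1100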